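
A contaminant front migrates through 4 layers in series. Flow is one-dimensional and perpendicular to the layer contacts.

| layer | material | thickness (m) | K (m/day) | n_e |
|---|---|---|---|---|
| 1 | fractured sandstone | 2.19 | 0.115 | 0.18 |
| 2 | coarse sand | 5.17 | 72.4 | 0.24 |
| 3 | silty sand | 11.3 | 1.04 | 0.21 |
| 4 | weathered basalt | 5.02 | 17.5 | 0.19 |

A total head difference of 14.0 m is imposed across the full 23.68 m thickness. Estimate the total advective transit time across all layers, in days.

10.7

With flow normal to the layers, continuity requires the same specific discharge q through every layer.
Σ(b_i/K_i) = 2.19/0.115 + 5.17/72.4 + 11.3/1.04 + 5.02/17.5 = 30.27 d.
q = Δh / Σ(b_i/K_i) = 14.0 / 30.27 = 0.4625 m/day.
In each layer the seepage velocity is v_i = q/n_i, so the layer transit time is t_i = b_i·n_i / q:
  layer 1 (fractured sandstone): t_1 = 2.19 × 0.18 / 0.4625 = 0.8522 d
  layer 2 (coarse sand): t_2 = 5.17 × 0.24 / 0.4625 = 2.683 d
  layer 3 (silty sand): t_3 = 11.3 × 0.21 / 0.4625 = 5.130 d
  layer 4 (weathered basalt): t_4 = 5.02 × 0.19 / 0.4625 = 2.062 d
Total t = Σ t_i = 10.73 days.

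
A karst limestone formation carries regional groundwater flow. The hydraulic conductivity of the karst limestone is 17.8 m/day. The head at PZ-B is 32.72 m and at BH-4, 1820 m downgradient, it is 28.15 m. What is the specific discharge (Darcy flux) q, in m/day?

0.0447

Hydraulic gradient i = (32.72 − 28.15) / 1820 = 4.57 / 1820 = 0.002511.
Specific discharge q = K · i = 17.80 × 0.002511 = 0.04470 m/day.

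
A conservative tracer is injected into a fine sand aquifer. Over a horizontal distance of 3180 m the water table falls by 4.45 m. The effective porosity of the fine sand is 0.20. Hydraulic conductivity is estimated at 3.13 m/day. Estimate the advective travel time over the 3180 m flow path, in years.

398

Hydraulic gradient i = Δh / L = 4.45 / 3180 = 0.001399.
Darcy flux q = K · i = 3.130 × 0.001399 = 0.004380 m/day.
Seepage velocity v = q / n_e = 0.004380 / 0.20 = 0.02190 m/day.
Travel time t = L / v = 3180 / 0.02190 = 1.452e+05 days = 397.5 years.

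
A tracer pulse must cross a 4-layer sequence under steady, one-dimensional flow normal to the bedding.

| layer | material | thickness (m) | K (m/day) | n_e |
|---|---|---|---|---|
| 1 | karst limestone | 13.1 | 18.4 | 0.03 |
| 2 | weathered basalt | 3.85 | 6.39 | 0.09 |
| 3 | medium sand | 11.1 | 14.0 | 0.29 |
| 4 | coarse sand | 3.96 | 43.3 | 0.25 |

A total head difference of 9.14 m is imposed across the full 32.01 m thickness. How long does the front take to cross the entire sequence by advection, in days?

With flow normal to the layers, continuity requires the same specific discharge q through every layer.
Σ(b_i/K_i) = 13.1/18.4 + 3.85/6.39 + 11.1/14.0 + 3.96/43.3 = 2.199 d.
q = Δh / Σ(b_i/K_i) = 9.14 / 2.199 = 4.157 m/day.
In each layer the seepage velocity is v_i = q/n_i, so the layer transit time is t_i = b_i·n_i / q:
  layer 1 (karst limestone): t_1 = 13.1 × 0.03 / 4.157 = 0.09454 d
  layer 2 (weathered basalt): t_2 = 3.85 × 0.09 / 4.157 = 0.08336 d
  layer 3 (medium sand): t_3 = 11.1 × 0.29 / 4.157 = 0.7744 d
  layer 4 (coarse sand): t_4 = 3.96 × 0.25 / 4.157 = 0.2382 d
Total t = Σ t_i = 1.190 days.

1.19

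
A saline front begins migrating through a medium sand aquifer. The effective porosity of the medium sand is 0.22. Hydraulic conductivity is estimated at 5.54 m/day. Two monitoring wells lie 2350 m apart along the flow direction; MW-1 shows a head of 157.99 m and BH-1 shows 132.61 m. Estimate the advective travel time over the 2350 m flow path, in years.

Hydraulic gradient i = (157.99 − 132.61) / 2350 = 25.38 / 2350 = 0.01080.
Darcy flux q = K · i = 5.540 × 0.01080 = 0.05983 m/day.
Seepage velocity v = q / n_e = 0.05983 / 0.22 = 0.2720 m/day.
Travel time t = L / v = 2350 / 0.2720 = 8641 days = 23.66 years.

23.7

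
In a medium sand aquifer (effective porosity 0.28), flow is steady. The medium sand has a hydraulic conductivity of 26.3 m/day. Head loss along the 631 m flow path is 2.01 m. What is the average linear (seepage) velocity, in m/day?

Hydraulic gradient i = Δh / L = 2.01 / 631 = 0.003185.
Darcy flux q = K · i = 26.30 × 0.003185 = 0.08378 m/day.
Seepage velocity v = q / n_e = 0.08378 / 0.28 = 0.2992 m/day.

0.299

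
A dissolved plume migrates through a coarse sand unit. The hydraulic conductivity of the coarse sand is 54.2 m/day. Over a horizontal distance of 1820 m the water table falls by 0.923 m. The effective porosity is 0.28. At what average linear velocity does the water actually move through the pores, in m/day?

0.0982

Hydraulic gradient i = Δh / L = 0.923 / 1820 = 0.0005071.
Darcy flux q = K · i = 54.20 × 0.0005071 = 0.02749 m/day.
Seepage velocity v = q / n_e = 0.02749 / 0.28 = 0.09817 m/day.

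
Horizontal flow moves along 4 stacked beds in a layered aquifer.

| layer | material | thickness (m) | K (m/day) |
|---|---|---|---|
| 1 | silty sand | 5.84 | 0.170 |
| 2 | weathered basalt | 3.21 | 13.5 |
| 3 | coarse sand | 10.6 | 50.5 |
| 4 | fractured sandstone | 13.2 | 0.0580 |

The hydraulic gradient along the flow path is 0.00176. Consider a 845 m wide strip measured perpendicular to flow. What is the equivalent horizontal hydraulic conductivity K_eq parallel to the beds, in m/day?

17.7

Flow is parallel to layering, so each bed carries its own Darcy discharge and the transmissivities add.
Σ(K_i·b_i) = 0.170×5.84 + 13.5×3.21 + 50.5×10.6 + 0.0580×13.2 = 580.4 m²/day.
Total thickness b = 32.85 m, so K_eq = Σ(K_i·b_i)/b = 17.67 m/day.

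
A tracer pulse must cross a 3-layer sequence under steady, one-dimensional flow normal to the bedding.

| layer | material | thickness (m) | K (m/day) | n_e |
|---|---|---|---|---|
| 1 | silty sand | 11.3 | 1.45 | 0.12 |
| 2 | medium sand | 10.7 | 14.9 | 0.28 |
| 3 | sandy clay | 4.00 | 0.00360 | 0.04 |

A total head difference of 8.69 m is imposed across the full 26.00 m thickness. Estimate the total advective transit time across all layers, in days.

With flow normal to the layers, continuity requires the same specific discharge q through every layer.
Σ(b_i/K_i) = 11.3/1.45 + 10.7/14.9 + 4.00/0.00360 = 1120 d.
q = Δh / Σ(b_i/K_i) = 8.69 / 1120 = 0.007762 m/day.
In each layer the seepage velocity is v_i = q/n_i, so the layer transit time is t_i = b_i·n_i / q:
  layer 1 (silty sand): t_1 = 11.3 × 0.12 / 0.007762 = 174.7 d
  layer 2 (medium sand): t_2 = 10.7 × 0.28 / 0.007762 = 386.0 d
  layer 3 (sandy clay): t_3 = 4.00 × 0.04 / 0.007762 = 20.61 d
Total t = Σ t_i = 581.3 days.

581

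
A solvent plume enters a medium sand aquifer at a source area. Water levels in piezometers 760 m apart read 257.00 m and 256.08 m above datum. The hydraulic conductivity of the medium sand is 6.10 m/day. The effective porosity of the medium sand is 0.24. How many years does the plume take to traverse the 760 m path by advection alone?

Hydraulic gradient i = (257.00 − 256.08) / 760 = 0.92 / 760 = 0.001211.
Darcy flux q = K · i = 6.100 × 0.001211 = 0.007384 m/day.
Seepage velocity v = q / n_e = 0.007384 / 0.24 = 0.03077 m/day.
Travel time t = L / v = 760 / 0.03077 = 24701 days = 67.63 years.

67.6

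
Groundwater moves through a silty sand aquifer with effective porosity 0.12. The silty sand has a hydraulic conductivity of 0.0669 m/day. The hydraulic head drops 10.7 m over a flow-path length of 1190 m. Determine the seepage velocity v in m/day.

Hydraulic gradient i = Δh / L = 10.7 / 1190 = 0.008992.
Darcy flux q = K · i = 0.06690 × 0.008992 = 0.0006015 m/day.
Seepage velocity v = q / n_e = 0.0006015 / 0.12 = 0.005013 m/day.

0.00501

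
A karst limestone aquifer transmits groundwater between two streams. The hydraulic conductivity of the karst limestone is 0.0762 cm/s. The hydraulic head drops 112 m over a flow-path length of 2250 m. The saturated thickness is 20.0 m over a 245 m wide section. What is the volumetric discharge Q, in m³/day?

Convert K: 0.0762 cm/s × 864 = 65.84 m/day.
Cross-sectional area A = 245 × 20.0 = 4900 m².
Hydraulic gradient i = Δh / L = 112 / 2250 = 0.04978.
Darcy's law: Q = K · A · i = 65.84 × 4900 × 0.04978 = 16058 m³/day.

16100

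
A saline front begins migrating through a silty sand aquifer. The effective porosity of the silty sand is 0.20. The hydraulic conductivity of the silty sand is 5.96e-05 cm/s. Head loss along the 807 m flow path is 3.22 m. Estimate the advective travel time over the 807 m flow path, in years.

Convert K: 5.96e-05 cm/s × 864 = 0.05149 m/day.
Hydraulic gradient i = Δh / L = 3.22 / 807 = 0.003990.
Darcy flux q = K · i = 0.05149 × 0.003990 = 0.0002055 m/day.
Seepage velocity v = q / n_e = 0.0002055 / 0.20 = 0.001027 m/day.
Travel time t = L / v = 807 / 0.001027 = 7.855e+05 days = 2151 years.

2150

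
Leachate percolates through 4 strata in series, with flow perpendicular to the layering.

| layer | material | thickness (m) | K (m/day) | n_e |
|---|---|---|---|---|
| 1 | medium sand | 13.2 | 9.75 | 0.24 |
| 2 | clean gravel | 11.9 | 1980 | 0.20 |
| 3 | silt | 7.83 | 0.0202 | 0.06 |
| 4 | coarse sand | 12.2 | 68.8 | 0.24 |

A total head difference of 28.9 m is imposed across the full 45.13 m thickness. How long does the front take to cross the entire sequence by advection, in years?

With flow normal to the layers, continuity requires the same specific discharge q through every layer.
Σ(b_i/K_i) = 13.2/9.75 + 11.9/1980 + 7.83/0.0202 + 12.2/68.8 = 389.2 d.
q = Δh / Σ(b_i/K_i) = 28.9 / 389.2 = 0.07426 m/day.
In each layer the seepage velocity is v_i = q/n_i, so the layer transit time is t_i = b_i·n_i / q:
  layer 1 (medium sand): t_1 = 13.2 × 0.24 / 0.07426 = 42.66 d
  layer 2 (clean gravel): t_2 = 11.9 × 0.20 / 0.07426 = 32.05 d
  layer 3 (silt): t_3 = 7.83 × 0.06 / 0.07426 = 6.326 d
  layer 4 (coarse sand): t_4 = 12.2 × 0.24 / 0.07426 = 39.43 d
Total t = Σ t_i = 120.5 days = 0.3298 years.

0.330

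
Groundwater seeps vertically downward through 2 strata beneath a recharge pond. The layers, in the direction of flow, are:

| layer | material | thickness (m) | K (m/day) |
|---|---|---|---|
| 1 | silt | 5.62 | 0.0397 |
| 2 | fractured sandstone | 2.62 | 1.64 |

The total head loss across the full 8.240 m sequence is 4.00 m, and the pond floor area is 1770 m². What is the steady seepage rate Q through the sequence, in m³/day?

Flow is perpendicular to layering, so the layers act in series and the equivalent K is the thickness-weighted harmonic mean.
Total thickness L = 5.62 + 2.62 = 8.240 m.
Σ(b_i/K_i) = 5.62/0.0397 + 2.62/1.64 = 143.2 d.
K_eq = L / Σ(b_i/K_i) = 8.240 / 143.2 = 0.05756 m/day.
Q = K_eq · A · (Δh/L) = 0.05756 × 1770 × (4.00/8.240) = 49.46 m³/day.

49.5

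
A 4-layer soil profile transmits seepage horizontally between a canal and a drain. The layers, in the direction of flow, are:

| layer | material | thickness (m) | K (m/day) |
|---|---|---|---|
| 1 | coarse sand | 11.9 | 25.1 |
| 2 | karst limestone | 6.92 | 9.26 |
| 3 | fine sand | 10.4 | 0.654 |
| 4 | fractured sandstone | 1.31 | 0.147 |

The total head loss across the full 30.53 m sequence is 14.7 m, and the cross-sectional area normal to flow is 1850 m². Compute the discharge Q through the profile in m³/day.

Flow is perpendicular to layering, so the layers act in series and the equivalent K is the thickness-weighted harmonic mean.
Total thickness L = 11.9 + 6.92 + 10.4 + 1.31 = 30.53 m.
Σ(b_i/K_i) = 11.9/25.1 + 6.92/9.26 + 10.4/0.654 + 1.31/0.147 = 26.04 d.
K_eq = L / Σ(b_i/K_i) = 30.53 / 26.04 = 1.173 m/day.
Q = K_eq · A · (Δh/L) = 1.173 × 1850 × (14.7/30.53) = 1045 m³/day.

1040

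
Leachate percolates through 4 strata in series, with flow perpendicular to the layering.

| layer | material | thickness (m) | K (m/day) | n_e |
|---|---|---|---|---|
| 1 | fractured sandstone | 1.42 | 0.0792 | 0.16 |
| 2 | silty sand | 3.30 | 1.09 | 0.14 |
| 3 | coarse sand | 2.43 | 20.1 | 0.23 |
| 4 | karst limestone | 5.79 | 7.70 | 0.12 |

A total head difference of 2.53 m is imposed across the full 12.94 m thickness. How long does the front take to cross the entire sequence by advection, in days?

With flow normal to the layers, continuity requires the same specific discharge q through every layer.
Σ(b_i/K_i) = 1.42/0.0792 + 3.30/1.09 + 2.43/20.1 + 5.79/7.70 = 21.83 d.
q = Δh / Σ(b_i/K_i) = 2.53 / 21.83 = 0.1159 m/day.
In each layer the seepage velocity is v_i = q/n_i, so the layer transit time is t_i = b_i·n_i / q:
  layer 1 (fractured sandstone): t_1 = 1.42 × 0.16 / 0.1159 = 1.960 d
  layer 2 (silty sand): t_2 = 3.30 × 0.14 / 0.1159 = 3.986 d
  layer 3 (coarse sand): t_3 = 2.43 × 0.23 / 0.1159 = 4.822 d
  layer 4 (karst limestone): t_4 = 5.79 × 0.12 / 0.1159 = 5.995 d
Total t = Σ t_i = 16.76 days.

16.8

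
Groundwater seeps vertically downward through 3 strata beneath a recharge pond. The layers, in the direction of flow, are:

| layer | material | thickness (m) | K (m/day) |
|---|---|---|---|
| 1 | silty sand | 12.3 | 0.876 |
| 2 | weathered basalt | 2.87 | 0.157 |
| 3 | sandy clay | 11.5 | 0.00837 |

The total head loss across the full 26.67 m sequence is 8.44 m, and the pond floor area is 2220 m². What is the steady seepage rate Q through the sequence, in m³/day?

Flow is perpendicular to layering, so the layers act in series and the equivalent K is the thickness-weighted harmonic mean.
Total thickness L = 12.3 + 2.87 + 11.5 = 26.67 m.
Σ(b_i/K_i) = 12.3/0.876 + 2.87/0.157 + 11.5/0.00837 = 1406 d.
K_eq = L / Σ(b_i/K_i) = 26.67 / 1406 = 0.01896 m/day.
Q = K_eq · A · (Δh/L) = 0.01896 × 2220 × (8.44/26.67) = 13.32 m³/day.

13.3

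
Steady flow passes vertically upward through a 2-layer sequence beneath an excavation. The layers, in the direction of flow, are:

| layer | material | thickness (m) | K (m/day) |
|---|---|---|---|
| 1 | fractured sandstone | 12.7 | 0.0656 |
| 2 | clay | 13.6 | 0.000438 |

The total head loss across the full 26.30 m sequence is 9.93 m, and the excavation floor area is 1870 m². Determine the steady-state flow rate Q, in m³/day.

Flow is perpendicular to layering, so the layers act in series and the equivalent K is the thickness-weighted harmonic mean.
Total thickness L = 12.7 + 13.6 = 26.30 m.
Σ(b_i/K_i) = 12.7/0.0656 + 13.6/0.000438 = 31244 d.
K_eq = L / Σ(b_i/K_i) = 26.30 / 31244 = 0.0008418 m/day.
Q = K_eq · A · (Δh/L) = 0.0008418 × 1870 × (9.93/26.30) = 0.5943 m³/day.

0.594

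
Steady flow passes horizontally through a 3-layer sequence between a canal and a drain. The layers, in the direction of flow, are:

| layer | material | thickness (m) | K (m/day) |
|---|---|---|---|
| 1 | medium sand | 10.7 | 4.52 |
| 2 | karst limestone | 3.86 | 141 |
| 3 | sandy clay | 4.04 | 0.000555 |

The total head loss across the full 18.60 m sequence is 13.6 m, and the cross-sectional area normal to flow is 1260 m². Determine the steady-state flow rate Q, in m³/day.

Flow is perpendicular to layering, so the layers act in series and the equivalent K is the thickness-weighted harmonic mean.
Total thickness L = 10.7 + 3.86 + 4.04 = 18.60 m.
Σ(b_i/K_i) = 10.7/4.52 + 3.86/141 + 4.04/0.000555 = 7282 d.
K_eq = L / Σ(b_i/K_i) = 18.60 / 7282 = 0.002554 m/day.
Q = K_eq · A · (Δh/L) = 0.002554 × 1260 × (13.6/18.60) = 2.353 m³/day.

2.35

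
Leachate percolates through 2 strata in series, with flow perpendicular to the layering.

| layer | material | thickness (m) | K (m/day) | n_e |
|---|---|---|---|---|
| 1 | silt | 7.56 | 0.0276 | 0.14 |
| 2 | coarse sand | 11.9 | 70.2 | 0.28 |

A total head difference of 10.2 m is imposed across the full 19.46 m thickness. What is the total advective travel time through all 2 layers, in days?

With flow normal to the layers, continuity requires the same specific discharge q through every layer.
Σ(b_i/K_i) = 7.56/0.0276 + 11.9/70.2 = 274.1 d.
q = Δh / Σ(b_i/K_i) = 10.2 / 274.1 = 0.03722 m/day.
In each layer the seepage velocity is v_i = q/n_i, so the layer transit time is t_i = b_i·n_i / q:
  layer 1 (silt): t_1 = 7.56 × 0.14 / 0.03722 = 28.44 d
  layer 2 (coarse sand): t_2 = 11.9 × 0.28 / 0.03722 = 89.53 d
Total t = Σ t_i = 118.0 days.

118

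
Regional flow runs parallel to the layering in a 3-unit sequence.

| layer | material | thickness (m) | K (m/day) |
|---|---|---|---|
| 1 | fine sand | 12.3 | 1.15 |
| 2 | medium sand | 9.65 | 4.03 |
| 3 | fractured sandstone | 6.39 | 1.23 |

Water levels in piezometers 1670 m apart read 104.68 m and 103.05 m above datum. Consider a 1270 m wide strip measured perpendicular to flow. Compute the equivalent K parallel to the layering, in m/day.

2.15

Flow is parallel to layering, so each bed carries its own Darcy discharge and the transmissivities add.
Σ(K_i·b_i) = 1.15×12.3 + 4.03×9.65 + 1.23×6.39 = 60.89 m²/day.
Total thickness b = 28.34 m, so K_eq = Σ(K_i·b_i)/b = 2.149 m/day.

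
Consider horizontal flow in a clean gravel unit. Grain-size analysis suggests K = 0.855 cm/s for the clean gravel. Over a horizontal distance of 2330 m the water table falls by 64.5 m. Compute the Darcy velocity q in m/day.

20.4

Convert K: 0.855 cm/s × 864 = 738.7 m/day.
Hydraulic gradient i = Δh / L = 64.5 / 2330 = 0.02768.
Specific discharge q = K · i = 738.7 × 0.02768 = 20.45 m/day.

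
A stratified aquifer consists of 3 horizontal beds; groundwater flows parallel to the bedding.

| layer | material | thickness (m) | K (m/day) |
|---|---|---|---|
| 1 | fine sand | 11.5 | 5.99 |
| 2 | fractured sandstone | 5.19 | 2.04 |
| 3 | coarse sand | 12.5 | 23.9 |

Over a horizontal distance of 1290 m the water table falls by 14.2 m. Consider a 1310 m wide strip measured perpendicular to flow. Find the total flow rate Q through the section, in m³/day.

Flow is parallel to layering, so each bed carries its own Darcy discharge and the transmissivities add.
Σ(K_i·b_i) = 5.99×11.5 + 2.04×5.19 + 23.9×12.5 = 378.2 m²/day.
Hydraulic gradient i = Δh / L = 14.2 / 1290 = 0.01101.
Q = Σ(K_i·b_i) · W · i = 378.2 × 1310 × 0.01101 = 5454 m³/day.

5450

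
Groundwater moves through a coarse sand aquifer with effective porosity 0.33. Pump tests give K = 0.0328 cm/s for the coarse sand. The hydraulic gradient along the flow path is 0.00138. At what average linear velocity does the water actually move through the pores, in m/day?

Convert K: 0.0328 cm/s × 864 = 28.34 m/day.
Hydraulic gradient i = 0.00138.
Darcy flux q = K · i = 28.34 × 0.001380 = 0.03911 m/day.
Seepage velocity v = q / n_e = 0.03911 / 0.33 = 0.1185 m/day.

0.119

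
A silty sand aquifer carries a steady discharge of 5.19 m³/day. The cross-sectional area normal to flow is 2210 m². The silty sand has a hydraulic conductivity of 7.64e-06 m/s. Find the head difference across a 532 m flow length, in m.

Convert K: 7.64e-06 m/s × 86400 = 0.6601 m/day.
From Q = K·A·i, i = Q / (K·A) = 5.19 / (0.6601 × 2210) = 0.003558.
Head loss Δh = i · L = 0.003558 × 532 = 1.893 m.

1.89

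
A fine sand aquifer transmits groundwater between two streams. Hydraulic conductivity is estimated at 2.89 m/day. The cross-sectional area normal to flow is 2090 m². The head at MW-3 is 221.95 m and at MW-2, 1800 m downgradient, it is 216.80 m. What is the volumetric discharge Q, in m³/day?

Hydraulic gradient i = (221.95 − 216.80) / 1800 = 5.15 / 1800 = 0.002861.
Darcy's law: Q = K · A · i = 2.890 × 2090 × 0.002861 = 17.28 m³/day.

17.3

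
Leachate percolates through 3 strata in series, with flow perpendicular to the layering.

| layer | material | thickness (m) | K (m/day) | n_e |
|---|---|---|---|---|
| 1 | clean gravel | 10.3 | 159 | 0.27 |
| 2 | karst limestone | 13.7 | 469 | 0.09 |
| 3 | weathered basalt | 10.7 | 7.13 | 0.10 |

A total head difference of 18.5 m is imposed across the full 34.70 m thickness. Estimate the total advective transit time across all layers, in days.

0.438

With flow normal to the layers, continuity requires the same specific discharge q through every layer.
Σ(b_i/K_i) = 10.3/159 + 13.7/469 + 10.7/7.13 = 1.595 d.
q = Δh / Σ(b_i/K_i) = 18.5 / 1.595 = 11.60 m/day.
In each layer the seepage velocity is v_i = q/n_i, so the layer transit time is t_i = b_i·n_i / q:
  layer 1 (clean gravel): t_1 = 10.3 × 0.27 / 11.60 = 0.2397 d
  layer 2 (karst limestone): t_2 = 13.7 × 0.09 / 11.60 = 0.1063 d
  layer 3 (weathered basalt): t_3 = 10.7 × 0.10 / 11.60 = 0.09223 d
Total t = Σ t_i = 0.4382 days.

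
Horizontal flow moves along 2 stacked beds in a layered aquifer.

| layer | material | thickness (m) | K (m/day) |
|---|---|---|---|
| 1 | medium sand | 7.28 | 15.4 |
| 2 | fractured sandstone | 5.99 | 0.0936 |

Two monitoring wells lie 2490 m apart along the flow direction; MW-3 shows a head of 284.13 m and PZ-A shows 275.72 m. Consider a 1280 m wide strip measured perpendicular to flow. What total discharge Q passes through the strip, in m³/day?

487

Flow is parallel to layering, so each bed carries its own Darcy discharge and the transmissivities add.
Σ(K_i·b_i) = 15.4×7.28 + 0.0936×5.99 = 112.7 m²/day.
Hydraulic gradient i = (284.13 − 275.72) / 2490 = 8.41 / 2490 = 0.003378.
Q = Σ(K_i·b_i) · W · i = 112.7 × 1280 × 0.003378 = 487.1 m³/day.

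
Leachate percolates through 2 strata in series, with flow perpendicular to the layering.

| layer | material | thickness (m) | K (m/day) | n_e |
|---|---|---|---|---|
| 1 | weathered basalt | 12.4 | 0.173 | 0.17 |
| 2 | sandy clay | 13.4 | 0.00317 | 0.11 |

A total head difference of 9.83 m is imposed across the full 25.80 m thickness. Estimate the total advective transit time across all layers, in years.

With flow normal to the layers, continuity requires the same specific discharge q through every layer.
Σ(b_i/K_i) = 12.4/0.173 + 13.4/0.00317 = 4299 d.
q = Δh / Σ(b_i/K_i) = 9.83 / 4299 = 0.002287 m/day.
In each layer the seepage velocity is v_i = q/n_i, so the layer transit time is t_i = b_i·n_i / q:
  layer 1 (weathered basalt): t_1 = 12.4 × 0.17 / 0.002287 = 921.9 d
  layer 2 (sandy clay): t_2 = 13.4 × 0.11 / 0.002287 = 644.6 d
Total t = Σ t_i = 1566 days = 4.289 years.

4.29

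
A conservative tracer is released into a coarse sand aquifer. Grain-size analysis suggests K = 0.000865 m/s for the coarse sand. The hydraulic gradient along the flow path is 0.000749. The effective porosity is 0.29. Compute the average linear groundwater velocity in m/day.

Convert K: 0.000865 m/s × 86400 = 74.74 m/day.
Hydraulic gradient i = 0.000749.
Darcy flux q = K · i = 74.74 × 0.0007490 = 0.05598 m/day.
Seepage velocity v = q / n_e = 0.05598 / 0.29 = 0.1930 m/day.

0.193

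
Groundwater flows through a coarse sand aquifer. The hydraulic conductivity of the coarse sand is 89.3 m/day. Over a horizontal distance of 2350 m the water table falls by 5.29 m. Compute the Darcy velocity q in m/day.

Hydraulic gradient i = Δh / L = 5.29 / 2350 = 0.002251.
Specific discharge q = K · i = 89.30 × 0.002251 = 0.2010 m/day.

0.201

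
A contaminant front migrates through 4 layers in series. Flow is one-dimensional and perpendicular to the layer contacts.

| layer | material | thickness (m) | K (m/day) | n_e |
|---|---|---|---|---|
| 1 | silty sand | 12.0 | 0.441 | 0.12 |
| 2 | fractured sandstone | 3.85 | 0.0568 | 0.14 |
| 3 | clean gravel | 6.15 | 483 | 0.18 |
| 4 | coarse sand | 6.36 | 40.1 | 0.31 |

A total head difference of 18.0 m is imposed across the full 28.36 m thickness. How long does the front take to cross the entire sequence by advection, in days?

With flow normal to the layers, continuity requires the same specific discharge q through every layer.
Σ(b_i/K_i) = 12.0/0.441 + 3.85/0.0568 + 6.15/483 + 6.36/40.1 = 95.16 d.
q = Δh / Σ(b_i/K_i) = 18.0 / 95.16 = 0.1891 m/day.
In each layer the seepage velocity is v_i = q/n_i, so the layer transit time is t_i = b_i·n_i / q:
  layer 1 (silty sand): t_1 = 12.0 × 0.12 / 0.1891 = 7.613 d
  layer 2 (fractured sandstone): t_2 = 3.85 × 0.14 / 0.1891 = 2.850 d
  layer 3 (clean gravel): t_3 = 6.15 × 0.18 / 0.1891 = 5.853 d
  layer 4 (coarse sand): t_4 = 6.36 × 0.31 / 0.1891 = 10.42 d
Total t = Σ t_i = 26.74 days.

26.7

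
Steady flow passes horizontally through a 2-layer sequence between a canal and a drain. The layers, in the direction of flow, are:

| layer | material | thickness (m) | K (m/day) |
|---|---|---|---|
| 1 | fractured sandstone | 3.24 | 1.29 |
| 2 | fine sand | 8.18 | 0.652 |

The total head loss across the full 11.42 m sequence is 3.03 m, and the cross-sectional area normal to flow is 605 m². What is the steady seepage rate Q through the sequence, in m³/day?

122

Flow is perpendicular to layering, so the layers act in series and the equivalent K is the thickness-weighted harmonic mean.
Total thickness L = 3.24 + 8.18 = 11.42 m.
Σ(b_i/K_i) = 3.24/1.29 + 8.18/0.652 = 15.06 d.
K_eq = L / Σ(b_i/K_i) = 11.42 / 15.06 = 0.7584 m/day.
Q = K_eq · A · (Δh/L) = 0.7584 × 605 × (3.03/11.42) = 121.7 m³/day.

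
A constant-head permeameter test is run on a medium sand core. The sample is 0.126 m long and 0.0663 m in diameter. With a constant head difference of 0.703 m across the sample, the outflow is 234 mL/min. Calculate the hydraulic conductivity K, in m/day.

Cross-sectional area A = π·(d/2)² = π × (0.0663/2)² = 0.003452 m².
Convert discharge: 234 mL/min = 3.900e-06 m³/s.
Darcy's law rearranged: K = Q·L / (A·Δh) = 3.900e-06 × 0.126 / (0.003452 × 0.703) = 0.0002025 m/s = 17.49 m/day.

17.5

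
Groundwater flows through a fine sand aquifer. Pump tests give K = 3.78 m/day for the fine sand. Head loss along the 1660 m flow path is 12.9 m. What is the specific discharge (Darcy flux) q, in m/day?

0.0294

Hydraulic gradient i = Δh / L = 12.9 / 1660 = 0.007771.
Specific discharge q = K · i = 3.780 × 0.007771 = 0.02937 m/day.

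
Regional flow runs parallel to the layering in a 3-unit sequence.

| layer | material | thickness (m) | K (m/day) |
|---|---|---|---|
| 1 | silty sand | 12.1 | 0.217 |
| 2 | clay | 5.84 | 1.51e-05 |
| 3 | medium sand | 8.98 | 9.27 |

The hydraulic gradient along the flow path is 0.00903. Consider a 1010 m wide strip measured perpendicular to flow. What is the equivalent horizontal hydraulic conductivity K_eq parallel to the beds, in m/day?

3.19

Flow is parallel to layering, so each bed carries its own Darcy discharge and the transmissivities add.
Σ(K_i·b_i) = 0.217×12.1 + 1.51e-05×5.84 + 9.27×8.98 = 85.87 m²/day.
Total thickness b = 26.92 m, so K_eq = Σ(K_i·b_i)/b = 3.190 m/day.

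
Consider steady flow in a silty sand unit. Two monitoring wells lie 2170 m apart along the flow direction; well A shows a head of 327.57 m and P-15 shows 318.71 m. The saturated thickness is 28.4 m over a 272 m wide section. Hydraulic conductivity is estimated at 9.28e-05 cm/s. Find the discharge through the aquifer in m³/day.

2.53

Convert K: 9.28e-05 cm/s × 864 = 0.08018 m/day.
Cross-sectional area A = 272 × 28.4 = 7725 m².
Hydraulic gradient i = (327.57 − 318.71) / 2170 = 8.86 / 2170 = 0.004083.
Darcy's law: Q = K · A · i = 0.08018 × 7725 × 0.004083 = 2.529 m³/day.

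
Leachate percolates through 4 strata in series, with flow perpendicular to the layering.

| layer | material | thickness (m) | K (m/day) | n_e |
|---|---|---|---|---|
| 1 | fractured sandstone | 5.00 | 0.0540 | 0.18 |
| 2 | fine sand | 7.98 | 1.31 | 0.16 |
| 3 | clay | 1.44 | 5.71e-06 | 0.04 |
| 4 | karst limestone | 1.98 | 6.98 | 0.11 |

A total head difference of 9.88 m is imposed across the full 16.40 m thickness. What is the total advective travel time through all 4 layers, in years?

With flow normal to the layers, continuity requires the same specific discharge q through every layer.
Σ(b_i/K_i) = 5.00/0.0540 + 7.98/1.31 + 1.44/5.71e-06 + 1.98/6.98 = 2.523e+05 d.
q = Δh / Σ(b_i/K_i) = 9.88 / 2.523e+05 = 3.916e-05 m/day.
In each layer the seepage velocity is v_i = q/n_i, so the layer transit time is t_i = b_i·n_i / q:
  layer 1 (fractured sandstone): t_1 = 5.00 × 0.18 / 3.916e-05 = 22982 d
  layer 2 (fine sand): t_2 = 7.98 × 0.16 / 3.916e-05 = 32603 d
  layer 3 (clay): t_3 = 1.44 × 0.04 / 3.916e-05 = 1471 d
  layer 4 (karst limestone): t_4 = 1.98 × 0.11 / 3.916e-05 = 5562 d
Total t = Σ t_i = 62618 days = 171.4 years.

171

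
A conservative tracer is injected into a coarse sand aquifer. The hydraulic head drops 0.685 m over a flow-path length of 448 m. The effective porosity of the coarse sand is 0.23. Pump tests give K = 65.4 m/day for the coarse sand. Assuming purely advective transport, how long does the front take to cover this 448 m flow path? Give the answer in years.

Hydraulic gradient i = Δh / L = 0.685 / 448 = 0.001529.
Darcy flux q = K · i = 65.40 × 0.001529 = 0.10000 m/day.
Seepage velocity v = q / n_e = 0.10000 / 0.23 = 0.4348 m/day.
Travel time t = L / v = 448 / 0.4348 = 1030 days = 2.821 years.

2.82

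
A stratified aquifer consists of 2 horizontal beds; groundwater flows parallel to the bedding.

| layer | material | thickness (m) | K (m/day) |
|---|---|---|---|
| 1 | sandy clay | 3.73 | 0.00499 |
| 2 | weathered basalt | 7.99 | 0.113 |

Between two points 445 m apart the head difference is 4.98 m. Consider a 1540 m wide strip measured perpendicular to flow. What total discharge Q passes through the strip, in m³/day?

15.9

Flow is parallel to layering, so each bed carries its own Darcy discharge and the transmissivities add.
Σ(K_i·b_i) = 0.00499×3.73 + 0.113×7.99 = 0.9215 m²/day.
Hydraulic gradient i = Δh / L = 4.98 / 445 = 0.01119.
Q = Σ(K_i·b_i) · W · i = 0.9215 × 1540 × 0.01119 = 15.88 m³/day.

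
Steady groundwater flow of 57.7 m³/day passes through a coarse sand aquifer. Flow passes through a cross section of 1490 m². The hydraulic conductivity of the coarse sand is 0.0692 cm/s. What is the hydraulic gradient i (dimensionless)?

Convert K: 0.0692 cm/s × 864 = 59.79 m/day.
From Q = K·A·i, i = Q / (K·A) = 57.7 / (59.79 × 1490) = 0.0006477.

0.000648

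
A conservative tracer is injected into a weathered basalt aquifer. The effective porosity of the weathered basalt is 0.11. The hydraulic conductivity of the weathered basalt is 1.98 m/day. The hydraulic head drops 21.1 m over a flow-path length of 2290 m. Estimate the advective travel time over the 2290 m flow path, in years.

Hydraulic gradient i = Δh / L = 21.1 / 2290 = 0.009214.
Darcy flux q = K · i = 1.980 × 0.009214 = 0.01824 m/day.
Seepage velocity v = q / n_e = 0.01824 / 0.11 = 0.1659 m/day.
Travel time t = L / v = 2290 / 0.1659 = 13808 days = 37.80 years.

37.8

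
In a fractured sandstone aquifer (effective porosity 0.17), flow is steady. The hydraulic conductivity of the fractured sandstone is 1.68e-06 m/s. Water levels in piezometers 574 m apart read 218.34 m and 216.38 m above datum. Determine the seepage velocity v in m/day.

0.00292

Convert K: 1.68e-06 m/s × 86400 = 0.1452 m/day.
Hydraulic gradient i = (218.34 − 216.38) / 574 = 1.96 / 574 = 0.003415.
Darcy flux q = K · i = 0.1452 × 0.003415 = 0.0004956 m/day.
Seepage velocity v = q / n_e = 0.0004956 / 0.17 = 0.002916 m/day.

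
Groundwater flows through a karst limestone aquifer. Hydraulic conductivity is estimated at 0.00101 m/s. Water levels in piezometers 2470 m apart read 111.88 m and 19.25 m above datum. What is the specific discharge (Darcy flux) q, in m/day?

Convert K: 0.00101 m/s × 86400 = 87.26 m/day.
Hydraulic gradient i = (111.88 − 19.25) / 2470 = 92.63 / 2470 = 0.03750.
Specific discharge q = K · i = 87.26 × 0.03750 = 3.273 m/day.

3.27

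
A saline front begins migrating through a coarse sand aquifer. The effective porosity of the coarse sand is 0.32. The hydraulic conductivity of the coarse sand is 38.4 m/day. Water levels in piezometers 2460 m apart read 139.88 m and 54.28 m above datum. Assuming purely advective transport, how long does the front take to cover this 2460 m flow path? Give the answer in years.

1.61

Hydraulic gradient i = (139.88 − 54.28) / 2460 = 85.6 / 2460 = 0.03480.
Darcy flux q = K · i = 38.40 × 0.03480 = 1.336 m/day.
Seepage velocity v = q / n_e = 1.336 / 0.32 = 4.176 m/day.
Travel time t = L / v = 2460 / 4.176 = 589.1 days = 1.613 years.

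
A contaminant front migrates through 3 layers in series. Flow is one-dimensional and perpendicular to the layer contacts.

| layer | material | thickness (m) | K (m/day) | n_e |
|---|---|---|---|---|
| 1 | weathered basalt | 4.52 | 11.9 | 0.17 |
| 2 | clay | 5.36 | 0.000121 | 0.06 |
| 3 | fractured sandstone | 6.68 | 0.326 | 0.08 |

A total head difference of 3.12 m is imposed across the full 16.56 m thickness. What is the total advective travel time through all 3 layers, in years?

With flow normal to the layers, continuity requires the same specific discharge q through every layer.
Σ(b_i/K_i) = 4.52/11.9 + 5.36/0.000121 + 6.68/0.326 = 44318 d.
q = Δh / Σ(b_i/K_i) = 3.12 / 44318 = 7.040e-05 m/day.
In each layer the seepage velocity is v_i = q/n_i, so the layer transit time is t_i = b_i·n_i / q:
  layer 1 (weathered basalt): t_1 = 4.52 × 0.17 / 7.040e-05 = 10915 d
  layer 2 (clay): t_2 = 5.36 × 0.06 / 7.040e-05 = 4568 d
  layer 3 (fractured sandstone): t_3 = 6.68 × 0.08 / 7.040e-05 = 7591 d
Total t = Σ t_i = 23074 days = 63.17 years.

63.2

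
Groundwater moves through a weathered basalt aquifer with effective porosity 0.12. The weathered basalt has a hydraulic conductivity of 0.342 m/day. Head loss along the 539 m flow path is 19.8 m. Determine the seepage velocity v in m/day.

Hydraulic gradient i = Δh / L = 19.8 / 539 = 0.03673.
Darcy flux q = K · i = 0.3420 × 0.03673 = 0.01256 m/day.
Seepage velocity v = q / n_e = 0.01256 / 0.12 = 0.1047 m/day.

0.105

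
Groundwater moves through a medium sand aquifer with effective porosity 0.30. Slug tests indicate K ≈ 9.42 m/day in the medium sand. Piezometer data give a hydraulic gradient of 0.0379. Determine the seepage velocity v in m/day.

1.19

Hydraulic gradient i = 0.0379.
Darcy flux q = K · i = 9.420 × 0.03790 = 0.3570 m/day.
Seepage velocity v = q / n_e = 0.3570 / 0.30 = 1.190 m/day.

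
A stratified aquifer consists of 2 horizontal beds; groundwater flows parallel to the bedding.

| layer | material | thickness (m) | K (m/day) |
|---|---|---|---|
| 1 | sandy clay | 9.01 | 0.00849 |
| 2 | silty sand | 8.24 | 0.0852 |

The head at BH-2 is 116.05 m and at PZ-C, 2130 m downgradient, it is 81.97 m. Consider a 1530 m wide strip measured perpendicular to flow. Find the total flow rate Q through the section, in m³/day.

Flow is parallel to layering, so each bed carries its own Darcy discharge and the transmissivities add.
Σ(K_i·b_i) = 0.00849×9.01 + 0.0852×8.24 = 0.7785 m²/day.
Hydraulic gradient i = (116.05 − 81.97) / 2130 = 34.08 / 2130 = 0.01600.
Q = Σ(K_i·b_i) · W · i = 0.7785 × 1530 × 0.01600 = 19.06 m³/day.

19.1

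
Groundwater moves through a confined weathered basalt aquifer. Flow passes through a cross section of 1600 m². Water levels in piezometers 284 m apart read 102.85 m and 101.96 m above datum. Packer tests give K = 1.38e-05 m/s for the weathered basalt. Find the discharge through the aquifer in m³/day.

5.98

Convert K: 1.38e-05 m/s × 86400 = 1.192 m/day.
Hydraulic gradient i = (102.85 − 101.96) / 284 = 0.89 / 284 = 0.003134.
Darcy's law: Q = K · A · i = 1.192 × 1600 × 0.003134 = 5.978 m³/day.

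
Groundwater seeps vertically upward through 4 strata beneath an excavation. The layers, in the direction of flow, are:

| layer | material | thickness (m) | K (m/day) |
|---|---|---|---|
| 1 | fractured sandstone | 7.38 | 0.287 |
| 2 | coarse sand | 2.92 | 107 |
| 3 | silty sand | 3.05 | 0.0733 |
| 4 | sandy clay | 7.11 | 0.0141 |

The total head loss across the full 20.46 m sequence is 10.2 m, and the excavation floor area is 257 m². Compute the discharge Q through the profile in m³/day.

Flow is perpendicular to layering, so the layers act in series and the equivalent K is the thickness-weighted harmonic mean.
Total thickness L = 7.38 + 2.92 + 3.05 + 7.11 = 20.46 m.
Σ(b_i/K_i) = 7.38/0.287 + 2.92/107 + 3.05/0.0733 + 7.11/0.0141 = 571.6 d.
K_eq = L / Σ(b_i/K_i) = 20.46 / 571.6 = 0.03579 m/day.
Q = K_eq · A · (Δh/L) = 0.03579 × 257 × (10.2/20.46) = 4.586 m³/day.

4.59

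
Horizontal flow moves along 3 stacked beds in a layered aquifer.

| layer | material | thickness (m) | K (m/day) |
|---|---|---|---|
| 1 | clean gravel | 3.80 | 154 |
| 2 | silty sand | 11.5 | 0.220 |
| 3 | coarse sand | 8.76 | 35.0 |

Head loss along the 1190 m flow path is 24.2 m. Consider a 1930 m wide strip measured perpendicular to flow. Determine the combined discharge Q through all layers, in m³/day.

35100

Flow is parallel to layering, so each bed carries its own Darcy discharge and the transmissivities add.
Σ(K_i·b_i) = 154×3.80 + 0.220×11.5 + 35.0×8.76 = 894.3 m²/day.
Hydraulic gradient i = Δh / L = 24.2 / 1190 = 0.02034.
Q = Σ(K_i·b_i) · W · i = 894.3 × 1930 × 0.02034 = 35101 m³/day.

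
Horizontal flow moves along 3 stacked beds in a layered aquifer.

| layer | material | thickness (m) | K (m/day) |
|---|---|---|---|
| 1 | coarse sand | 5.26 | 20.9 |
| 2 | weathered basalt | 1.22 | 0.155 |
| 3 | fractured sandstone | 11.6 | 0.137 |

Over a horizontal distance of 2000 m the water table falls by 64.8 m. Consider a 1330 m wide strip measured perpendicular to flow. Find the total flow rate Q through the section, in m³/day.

Flow is parallel to layering, so each bed carries its own Darcy discharge and the transmissivities add.
Σ(K_i·b_i) = 20.9×5.26 + 0.155×1.22 + 0.137×11.6 = 111.7 m²/day.
Hydraulic gradient i = Δh / L = 64.8 / 2000 = 0.03240.
Q = Σ(K_i·b_i) · W · i = 111.7 × 1330 × 0.03240 = 4814 m³/day.

4810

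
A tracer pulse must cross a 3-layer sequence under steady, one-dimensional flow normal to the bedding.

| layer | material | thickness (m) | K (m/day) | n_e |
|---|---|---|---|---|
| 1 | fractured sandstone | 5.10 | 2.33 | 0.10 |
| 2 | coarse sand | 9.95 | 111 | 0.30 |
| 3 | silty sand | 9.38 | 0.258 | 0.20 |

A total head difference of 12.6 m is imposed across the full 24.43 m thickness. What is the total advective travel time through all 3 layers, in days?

16.5

With flow normal to the layers, continuity requires the same specific discharge q through every layer.
Σ(b_i/K_i) = 5.10/2.33 + 9.95/111 + 9.38/0.258 = 38.64 d.
q = Δh / Σ(b_i/K_i) = 12.6 / 38.64 = 0.3261 m/day.
In each layer the seepage velocity is v_i = q/n_i, so the layer transit time is t_i = b_i·n_i / q:
  layer 1 (fractured sandstone): t_1 = 5.10 × 0.10 / 0.3261 = 1.564 d
  layer 2 (coarse sand): t_2 = 9.95 × 0.30 / 0.3261 = 9.153 d
  layer 3 (silty sand): t_3 = 9.38 × 0.20 / 0.3261 = 5.752 d
Total t = Σ t_i = 16.47 days.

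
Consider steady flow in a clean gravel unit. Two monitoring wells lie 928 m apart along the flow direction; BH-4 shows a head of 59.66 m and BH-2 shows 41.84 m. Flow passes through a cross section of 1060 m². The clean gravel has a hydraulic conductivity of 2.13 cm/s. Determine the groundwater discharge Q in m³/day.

Convert K: 2.13 cm/s × 864 = 1840 m/day.
Hydraulic gradient i = (59.66 − 41.84) / 928 = 17.82 / 928 = 0.01920.
Darcy's law: Q = K · A · i = 1840 × 1060 × 0.01920 = 37459 m³/day.

37500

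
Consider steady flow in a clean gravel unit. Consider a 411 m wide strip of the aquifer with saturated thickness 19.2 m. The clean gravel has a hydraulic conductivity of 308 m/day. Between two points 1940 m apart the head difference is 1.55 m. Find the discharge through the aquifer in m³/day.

Cross-sectional area A = 411 × 19.2 = 7891 m².
Hydraulic gradient i = Δh / L = 1.55 / 1940 = 0.0007990.
Darcy's law: Q = K · A · i = 308.0 × 7891 × 0.0007990 = 1942 m³/day.

1940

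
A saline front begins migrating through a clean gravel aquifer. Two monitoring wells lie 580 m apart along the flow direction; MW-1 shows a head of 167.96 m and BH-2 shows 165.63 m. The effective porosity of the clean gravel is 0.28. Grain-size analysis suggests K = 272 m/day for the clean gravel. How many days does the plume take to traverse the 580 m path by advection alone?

149

Hydraulic gradient i = (167.96 − 165.63) / 580 = 2.33 / 580 = 0.004017.
Darcy flux q = K · i = 272.0 × 0.004017 = 1.093 m/day.
Seepage velocity v = q / n_e = 1.093 / 0.28 = 3.902 m/day.
Travel time t = L / v = 580 / 3.902 = 148.6 days.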